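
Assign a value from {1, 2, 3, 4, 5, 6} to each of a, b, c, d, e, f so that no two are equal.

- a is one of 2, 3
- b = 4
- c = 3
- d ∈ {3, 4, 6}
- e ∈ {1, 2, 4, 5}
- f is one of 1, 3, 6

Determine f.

b must be 4 (only option left). Strike 4 from d, e.
c must be 3 (only option left). So a, d, f can't be 3.
d must be 6 (only option left). Strike 6 from f.
So f = 1.

1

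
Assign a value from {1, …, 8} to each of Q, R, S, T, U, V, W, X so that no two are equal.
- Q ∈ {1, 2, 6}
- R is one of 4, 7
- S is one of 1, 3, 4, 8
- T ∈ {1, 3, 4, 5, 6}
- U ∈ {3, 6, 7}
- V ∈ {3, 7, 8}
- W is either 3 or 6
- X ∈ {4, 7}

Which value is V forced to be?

The 8 variables draw from only 8 values {1, 2, 3, 4, 5, 6, 7, 8}, so each is used; only Q can be 2, hence Q = 2.
The 7 still-open variables draw from only 7 values {1, 3, 4, 5, 6, 7, 8}, so each is used; only T can be 5, hence T = 5.
The 6 still-open variables together cover exactly {1, 3, 4, 6, 7, 8} — 6 values for 6 variables — and 1 appears only in S's list, so S = 1.
Among the 5 still-open variables, 8 fits only V (and all 5 values in {3, 4, 6, 7, 8} must be used), so V = 8.

8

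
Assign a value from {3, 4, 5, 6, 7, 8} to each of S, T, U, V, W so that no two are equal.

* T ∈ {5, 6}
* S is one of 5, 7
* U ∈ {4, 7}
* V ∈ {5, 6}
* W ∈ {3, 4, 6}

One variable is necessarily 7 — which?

S

The 5 variables draw from only 5 values {3, 4, 5, 6, 7}, so each is used; only W can be 3, hence W = 3.
Among the 4 still-open variables, 4 fits only U (and all 4 values in {4, 5, 6, 7} must be used), so U = 4.
The 3 still-open variables draw from only 3 values {5, 6, 7}, so each is used; only S can be 7, hence S = 7.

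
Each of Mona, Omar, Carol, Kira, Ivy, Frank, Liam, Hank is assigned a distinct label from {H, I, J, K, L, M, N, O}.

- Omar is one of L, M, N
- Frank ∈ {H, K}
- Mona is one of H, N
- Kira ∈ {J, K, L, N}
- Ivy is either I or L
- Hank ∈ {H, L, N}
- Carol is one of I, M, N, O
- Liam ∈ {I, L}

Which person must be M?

Omar

The 8 variables draw from only 8 values {H, I, J, K, L, M, N, O}, so each is used; only Kira can be J, hence Kira = J.
The 7 still-open variables draw from only 7 values {H, I, K, L, M, N, O}, so each is used; only Frank can be K, hence Frank = K.
The 6 still-open variables together cover exactly {H, I, L, M, N, O} — 6 values for 6 variables — and O appears only in Carol's list, so Carol = O.
Among the 5 still-open variables, M fits only Omar (and all 5 values in {H, I, L, M, N} must be used), so Omar = M.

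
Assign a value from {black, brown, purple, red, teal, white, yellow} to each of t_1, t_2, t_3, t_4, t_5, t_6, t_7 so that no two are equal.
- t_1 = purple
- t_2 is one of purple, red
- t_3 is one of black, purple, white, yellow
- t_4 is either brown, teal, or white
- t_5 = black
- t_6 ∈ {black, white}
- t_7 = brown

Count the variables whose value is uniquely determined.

t_1 has just one choice, so t_1 = purple. So t_2, t_3 can't be purple.
t_2's domain is down to {red}, so t_2 = red.
t_5's domain is down to {black}, so t_5 = black. Strike black from t_3, t_6.
t_6 must be white (only option left). Remove white from t_3, t_4.
t_7's domain is down to {brown}, so t_7 = brown. Eliminate brown elsewhere: t_4.
That leaves t_3 = yellow.
t_4 has just one choice, so t_4 = teal.
Every variable is fixed: t_1=purple, t_2=red, t_3=yellow, t_4=teal, t_5=black, t_6=white, t_7=brown. That makes 7.

7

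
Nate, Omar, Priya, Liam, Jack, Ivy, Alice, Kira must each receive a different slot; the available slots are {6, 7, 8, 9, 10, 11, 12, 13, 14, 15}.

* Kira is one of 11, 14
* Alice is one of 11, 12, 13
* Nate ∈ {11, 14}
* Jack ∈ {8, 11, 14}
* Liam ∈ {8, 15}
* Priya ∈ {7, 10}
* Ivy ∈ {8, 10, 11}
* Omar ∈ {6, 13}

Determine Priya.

Nate and Kira share exactly the 2 values {11, 14}; by pigeonhole those values go to them, so strike 11, 14 from Jack, Ivy, Alice.
Jack has just one choice, so Jack = 8. Strike 8 from Liam, Ivy.
Ivy's domain is down to {10}, so Ivy = 10. So Priya can't be 10.
So Priya = 7.

7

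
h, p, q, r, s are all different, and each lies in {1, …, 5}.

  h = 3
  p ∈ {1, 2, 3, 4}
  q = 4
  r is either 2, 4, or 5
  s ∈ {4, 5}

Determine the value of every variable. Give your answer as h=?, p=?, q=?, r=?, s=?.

h has just one choice, so h = 3. Eliminate 3 elsewhere: p.
q must be 4 (only option left). So p, r, s can't be 4.
s must be 5 (only option left). Eliminate 5 elsewhere: r.
r has just one choice, so r = 2. Remove 2 from p.
p's domain is down to {1}, so p = 1.

h=3, p=1, q=4, r=2, s=5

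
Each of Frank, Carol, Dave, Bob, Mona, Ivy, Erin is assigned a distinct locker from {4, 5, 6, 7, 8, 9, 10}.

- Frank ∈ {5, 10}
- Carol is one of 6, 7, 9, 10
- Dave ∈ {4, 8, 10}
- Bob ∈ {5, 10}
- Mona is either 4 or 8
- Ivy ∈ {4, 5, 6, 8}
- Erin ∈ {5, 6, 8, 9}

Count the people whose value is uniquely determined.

3

Among the 7 variables, 7 fits only Carol (and all 7 values in {4, 5, 6, 7, 8, 9, 10} must be used), so Carol = 7.
The 6 still-open variables together cover exactly {4, 5, 6, 8, 9, 10} — 6 values for 6 variables — and 9 appears only in Erin's list, so Erin = 9.
Among the 5 still-open variables, 6 fits only Ivy (and all 5 values in {4, 5, 6, 8, 10} must be used), so Ivy = 6.
The 2 variables Frank and Bob are confined to {5, 10}, which locks those values in; drop them from Dave.
Determined: Carol=7, Ivy=6, Erin=9. The other people each still have more than one consistent value. That makes 3.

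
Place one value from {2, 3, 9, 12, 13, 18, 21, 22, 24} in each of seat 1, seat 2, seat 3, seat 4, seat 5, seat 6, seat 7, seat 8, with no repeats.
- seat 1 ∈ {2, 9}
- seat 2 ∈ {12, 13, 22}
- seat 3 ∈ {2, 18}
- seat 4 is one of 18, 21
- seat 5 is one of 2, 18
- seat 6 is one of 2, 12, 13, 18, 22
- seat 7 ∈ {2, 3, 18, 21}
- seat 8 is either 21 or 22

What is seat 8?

22

The 8 variables together cover exactly {2, 3, 9, 12, 13, 18, 21, 22} — 8 values for 8 variables — and 3 appears only in seat 7's list, so seat 7 = 3.
The 7 still-open variables together cover exactly {2, 9, 12, 13, 18, 21, 22} — 7 values for 7 variables — and 9 appears only in seat 1's list, so seat 1 = 9.
The 2 variables seat 3 and seat 5 are confined to {2, 18}, which locks those values in; drop them from seat 4, seat 6.
seat 4 has just one choice, so seat 4 = 21. Strike 21 from seat 8.
So seat 8 = 22.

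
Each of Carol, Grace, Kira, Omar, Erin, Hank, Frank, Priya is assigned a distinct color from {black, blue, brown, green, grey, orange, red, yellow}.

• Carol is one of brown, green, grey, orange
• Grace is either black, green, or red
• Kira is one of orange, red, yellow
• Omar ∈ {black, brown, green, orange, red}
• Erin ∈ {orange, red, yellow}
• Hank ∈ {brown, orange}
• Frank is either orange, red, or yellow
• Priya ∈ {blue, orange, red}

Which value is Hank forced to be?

The 8 variables draw from only 8 values {black, blue, brown, green, grey, orange, red, yellow}, so each is used; only Priya can be blue, hence Priya = blue.
The 7 still-open variables together cover exactly {black, brown, green, grey, orange, red, yellow} — 7 values for 7 variables — and grey appears only in Carol's list, so Carol = grey.
The 3 variables Kira, Erin, Frank are confined to {orange, red, yellow}, which locks those values in; drop them from Grace, Omar, Hank.
So Hank = brown.

brown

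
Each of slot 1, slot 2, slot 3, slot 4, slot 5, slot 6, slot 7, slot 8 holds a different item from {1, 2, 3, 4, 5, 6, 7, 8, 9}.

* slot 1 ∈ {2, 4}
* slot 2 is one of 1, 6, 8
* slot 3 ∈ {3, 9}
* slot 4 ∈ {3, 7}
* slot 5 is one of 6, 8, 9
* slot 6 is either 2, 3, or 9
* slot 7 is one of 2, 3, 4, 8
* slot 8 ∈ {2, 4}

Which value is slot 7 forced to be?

The 8 variables together cover exactly {1, 2, 3, 4, 6, 7, 8, 9} — 8 values for 8 variables — and 1 appears only in slot 2's list, so slot 2 = 1.
The 7 still-open variables together cover exactly {2, 3, 4, 6, 7, 8, 9} — 7 values for 7 variables — and 6 appears only in slot 5's list, so slot 5 = 6.
Among the 6 still-open variables, 7 fits only slot 4 (and all 6 values in {2, 3, 4, 7, 8, 9} must be used), so slot 4 = 7.
Among the 5 still-open variables, 8 fits only slot 7 (and all 5 values in {2, 3, 4, 8, 9} must be used), so slot 7 = 8.

8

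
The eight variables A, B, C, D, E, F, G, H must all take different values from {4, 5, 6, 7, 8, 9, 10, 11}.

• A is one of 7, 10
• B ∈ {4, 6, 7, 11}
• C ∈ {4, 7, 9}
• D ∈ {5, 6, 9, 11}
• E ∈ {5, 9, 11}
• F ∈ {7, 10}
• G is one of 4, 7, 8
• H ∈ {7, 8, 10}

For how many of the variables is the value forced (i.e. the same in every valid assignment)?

3

The 2 variables A and F are confined to {7, 10}, which locks those values in; drop them from B, C, G, H.
H's domain is down to {8}, so H = 8. Eliminate 8 elsewhere: G.
G's domain is down to {4}, so G = 4. So B, C can't be 4.
C's domain is down to {9}, so C = 9. So D, E can't be 9.
Determined: C=9, G=4, H=8. The other variables each still have more than one consistent value. That makes 3.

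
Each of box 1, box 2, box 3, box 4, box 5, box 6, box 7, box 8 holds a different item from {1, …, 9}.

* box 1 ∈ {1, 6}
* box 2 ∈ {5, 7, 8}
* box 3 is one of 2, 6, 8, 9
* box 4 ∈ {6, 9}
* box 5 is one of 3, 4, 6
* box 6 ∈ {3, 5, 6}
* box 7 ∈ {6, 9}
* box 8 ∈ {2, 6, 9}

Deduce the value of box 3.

8

box 4 and box 7 share exactly the 2 values {6, 9}; by pigeonhole those values go to them, so strike 6, 9 from box 1, box 3, box 5, box 6, box 8.
box 1 has just one choice, so box 1 = 1.
box 8 has just one choice, so box 8 = 2. Eliminate 2 elsewhere: box 3.
So box 3 = 8.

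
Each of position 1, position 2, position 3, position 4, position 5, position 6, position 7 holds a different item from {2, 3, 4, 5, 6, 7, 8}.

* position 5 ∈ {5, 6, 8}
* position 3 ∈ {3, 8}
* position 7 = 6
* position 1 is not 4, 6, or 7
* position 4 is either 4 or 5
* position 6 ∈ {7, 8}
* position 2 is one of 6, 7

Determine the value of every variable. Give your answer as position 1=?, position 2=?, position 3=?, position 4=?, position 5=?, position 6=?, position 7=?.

position 1=2, position 2=7, position 3=3, position 4=4, position 5=5, position 6=8, position 7=6

position 7 must be 6 (only option left). Eliminate 6 elsewhere: position 2, position 5.
That leaves position 2 = 7. Remove 7 from position 6.
That leaves position 6 = 8. Strike 8 from position 1, position 3, position 5.
position 3's domain is down to {3}, so position 3 = 3. Strike 3 from position 1.
position 5 must be 5 (only option left). So position 1, position 4 can't be 5.
position 1 has just one choice, so position 1 = 2.
position 4's domain is down to {4}, so position 4 = 4.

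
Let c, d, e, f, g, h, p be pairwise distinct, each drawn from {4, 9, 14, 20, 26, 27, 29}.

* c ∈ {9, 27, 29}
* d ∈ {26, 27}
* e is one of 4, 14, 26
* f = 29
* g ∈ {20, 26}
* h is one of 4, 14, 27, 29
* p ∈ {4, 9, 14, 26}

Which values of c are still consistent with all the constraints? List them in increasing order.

f must be 29 (only option left). Remove 29 from c, h.
The 6 still-open variables draw from only 6 values {4, 9, 14, 20, 26, 27}, so each is used; only g can be 20, hence g = 20.
No further eliminations apply; c can still be any of 9, 27.

9, 27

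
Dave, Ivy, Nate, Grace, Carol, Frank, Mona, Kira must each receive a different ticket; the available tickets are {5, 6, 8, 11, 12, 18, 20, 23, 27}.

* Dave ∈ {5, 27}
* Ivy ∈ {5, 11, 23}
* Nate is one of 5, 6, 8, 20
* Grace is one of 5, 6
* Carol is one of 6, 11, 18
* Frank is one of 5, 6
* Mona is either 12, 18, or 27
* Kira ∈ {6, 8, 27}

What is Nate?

Grace and Frank between them cover only {5, 6} — a naked pair. Remove those values from Dave, Ivy, Nate, Carol, Kira.
Dave's domain is down to {27}, so Dave = 27. Eliminate 27 elsewhere: Mona, Kira.
Kira has just one choice, so Kira = 8. So Nate can't be 8.
So Nate = 20.

20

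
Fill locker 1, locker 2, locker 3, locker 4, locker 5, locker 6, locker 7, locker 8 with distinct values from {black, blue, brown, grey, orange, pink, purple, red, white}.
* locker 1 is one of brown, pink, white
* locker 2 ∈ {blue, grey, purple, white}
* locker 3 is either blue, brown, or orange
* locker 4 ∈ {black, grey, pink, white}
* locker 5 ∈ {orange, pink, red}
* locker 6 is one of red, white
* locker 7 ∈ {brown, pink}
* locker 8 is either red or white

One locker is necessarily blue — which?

locker 3

locker 6 and locker 8 between them cover only {red, white} — a naked pair. Remove those values from locker 1, locker 2, locker 4, locker 5.
locker 1 and locker 7 share exactly the 2 values {brown, pink}; by pigeonhole those values go to them, so strike brown, pink from locker 3, locker 4, locker 5.
That leaves locker 5 = orange. Strike orange from locker 3.
So blue goes to locker 3.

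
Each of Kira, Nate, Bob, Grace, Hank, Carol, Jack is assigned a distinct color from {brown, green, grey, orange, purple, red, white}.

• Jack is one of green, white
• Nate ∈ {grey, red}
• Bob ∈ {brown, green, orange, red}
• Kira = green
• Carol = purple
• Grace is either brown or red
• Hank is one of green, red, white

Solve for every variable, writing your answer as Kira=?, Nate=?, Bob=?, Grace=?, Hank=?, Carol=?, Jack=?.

Kira=green, Nate=grey, Bob=orange, Grace=brown, Hank=red, Carol=purple, Jack=white

Kira has just one choice, so Kira = green. So Bob, Hank, Jack can't be green.
Carol has just one choice, so Carol = purple.
That leaves Jack = white. So Hank can't be white.
Hank has just one choice, so Hank = red. Strike red from Nate, Bob, Grace.
Nate has just one choice, so Nate = grey.
Grace must be brown (only option left). Strike brown from Bob.
Bob's domain is down to {orange}, so Bob = orange.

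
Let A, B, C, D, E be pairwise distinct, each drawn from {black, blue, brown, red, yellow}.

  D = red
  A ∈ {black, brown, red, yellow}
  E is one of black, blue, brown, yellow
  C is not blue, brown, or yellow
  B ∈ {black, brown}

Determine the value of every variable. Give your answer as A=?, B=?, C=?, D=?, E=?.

D must be red (only option left). So A, C can't be red.
C must be black (only option left). Remove black from A, B, E.
That leaves B = brown. Remove brown from A, E.
A must be yellow (only option left). Remove yellow from E.
E's domain is down to {blue}, so E = blue.

A=yellow, B=brown, C=black, D=red, E=blue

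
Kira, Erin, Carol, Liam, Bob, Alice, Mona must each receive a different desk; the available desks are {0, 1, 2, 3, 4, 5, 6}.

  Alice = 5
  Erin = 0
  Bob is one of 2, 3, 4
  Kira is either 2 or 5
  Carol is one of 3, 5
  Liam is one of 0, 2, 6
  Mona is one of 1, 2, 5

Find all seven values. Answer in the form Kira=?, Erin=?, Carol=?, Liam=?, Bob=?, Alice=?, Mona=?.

Kira=2, Erin=0, Carol=3, Liam=6, Bob=4, Alice=5, Mona=1

Erin has just one choice, so Erin = 0. Strike 0 from Liam.
Alice must be 5 (only option left). Eliminate 5 elsewhere: Kira, Carol, Mona.
Kira's domain is down to {2}, so Kira = 2. Eliminate 2 elsewhere: Liam, Bob, Mona.
Carol's domain is down to {3}, so Carol = 3. Strike 3 from Bob.
Liam must be 6 (only option left).
Bob must be 4 (only option left).
That leaves Mona = 1.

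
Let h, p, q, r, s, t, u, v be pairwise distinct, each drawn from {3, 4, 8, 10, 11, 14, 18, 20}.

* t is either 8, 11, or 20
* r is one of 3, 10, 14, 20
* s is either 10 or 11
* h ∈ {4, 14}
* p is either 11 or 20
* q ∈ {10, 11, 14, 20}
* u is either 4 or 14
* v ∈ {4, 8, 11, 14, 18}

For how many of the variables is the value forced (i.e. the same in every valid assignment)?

The 8 variables together cover exactly {3, 4, 8, 10, 11, 14, 18, 20} — 8 values for 8 variables — and 3 appears only in r's list, so r = 3.
The 7 still-open variables together cover exactly {4, 8, 10, 11, 14, 18, 20} — 7 values for 7 variables — and 18 appears only in v's list, so v = 18.
The 6 still-open variables together cover exactly {4, 8, 10, 11, 14, 20} — 6 values for 6 variables — and 8 appears only in t's list, so t = 8.
h and u between them cover only {4, 14} — a naked pair. Remove those values from q.
Determined: r=3, t=8, v=18. The other variables each still have more than one consistent value. That makes 3.

3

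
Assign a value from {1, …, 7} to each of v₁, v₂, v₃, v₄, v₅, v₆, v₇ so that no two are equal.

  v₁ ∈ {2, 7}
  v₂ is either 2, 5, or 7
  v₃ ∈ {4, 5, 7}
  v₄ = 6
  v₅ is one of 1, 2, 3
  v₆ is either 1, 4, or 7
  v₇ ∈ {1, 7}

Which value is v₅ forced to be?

3

v₄ has just one choice, so v₄ = 6.
Among the 6 still-open variables, 3 fits only v₅ (and all 6 values in {1, 2, 3, 4, 5, 7} must be used), so v₅ = 3.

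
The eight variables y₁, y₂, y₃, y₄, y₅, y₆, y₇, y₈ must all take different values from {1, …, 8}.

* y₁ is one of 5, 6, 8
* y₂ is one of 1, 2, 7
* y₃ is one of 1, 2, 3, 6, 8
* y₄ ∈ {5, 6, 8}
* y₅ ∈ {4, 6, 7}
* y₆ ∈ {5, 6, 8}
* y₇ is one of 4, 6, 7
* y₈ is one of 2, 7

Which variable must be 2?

The 8 variables together cover exactly {1, 2, 3, 4, 5, 6, 7, 8} — 8 values for 8 variables — and 3 appears only in y₃'s list, so y₃ = 3.
Among the 7 still-open variables, 1 fits only y₂ (and all 7 values in {1, 2, 4, 5, 6, 7, 8} must be used), so y₂ = 1.
The 6 still-open variables together cover exactly {2, 4, 5, 6, 7, 8} — 6 values for 6 variables — and 2 appears only in y₈'s list, so y₈ = 2.

y₈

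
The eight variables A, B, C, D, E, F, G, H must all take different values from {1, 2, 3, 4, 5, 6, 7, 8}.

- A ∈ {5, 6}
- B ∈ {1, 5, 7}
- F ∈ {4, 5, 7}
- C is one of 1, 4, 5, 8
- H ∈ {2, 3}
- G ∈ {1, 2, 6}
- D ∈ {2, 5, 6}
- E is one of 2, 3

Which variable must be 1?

The 8 variables together cover exactly {1, 2, 3, 4, 5, 6, 7, 8} — 8 values for 8 variables — and 8 appears only in C's list, so C = 8.
The 7 still-open variables together cover exactly {1, 2, 3, 4, 5, 6, 7} — 7 values for 7 variables — and 4 appears only in F's list, so F = 4.
The 6 still-open variables together cover exactly {1, 2, 3, 5, 6, 7} — 6 values for 6 variables — and 7 appears only in B's list, so B = 7.
The 5 still-open variables together cover exactly {1, 2, 3, 5, 6} — 5 values for 5 variables — and 1 appears only in G's list, so G = 1.

G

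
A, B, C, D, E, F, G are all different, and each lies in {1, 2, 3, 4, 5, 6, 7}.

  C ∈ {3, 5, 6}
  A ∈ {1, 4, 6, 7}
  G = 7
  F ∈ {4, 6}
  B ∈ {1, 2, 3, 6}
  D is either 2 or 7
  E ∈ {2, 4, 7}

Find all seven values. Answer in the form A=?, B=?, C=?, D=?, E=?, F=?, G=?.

G has just one choice, so G = 7. Eliminate 7 elsewhere: A, D, E.
D must be 2 (only option left). Strike 2 from B, E.
E has just one choice, so E = 4. Strike 4 from A, F.
F must be 6 (only option left). So A, B, C can't be 6.
That leaves A = 1. So B can't be 1.
B's domain is down to {3}, so B = 3. Strike 3 from C.
C's domain is down to {5}, so C = 5.

A=1, B=3, C=5, D=2, E=4, F=6, G=7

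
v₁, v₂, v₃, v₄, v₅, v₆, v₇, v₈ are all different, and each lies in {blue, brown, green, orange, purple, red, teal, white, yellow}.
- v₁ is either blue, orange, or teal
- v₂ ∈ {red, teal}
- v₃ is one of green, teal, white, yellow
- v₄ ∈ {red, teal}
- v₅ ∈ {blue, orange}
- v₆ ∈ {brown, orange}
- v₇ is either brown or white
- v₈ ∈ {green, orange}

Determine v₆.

brown

The 8 variables draw from only 8 values {blue, brown, green, orange, red, teal, white, yellow}, so each is used; only v₃ can be yellow, hence v₃ = yellow.
The 7 still-open variables draw from only 7 values {blue, brown, green, orange, red, teal, white}, so each is used; only v₈ can be green, hence v₈ = green.
The 6 still-open variables draw from only 6 values {blue, brown, orange, red, teal, white}, so each is used; only v₇ can be white, hence v₇ = white.
The 5 still-open variables together cover exactly {blue, brown, orange, red, teal} — 5 values for 5 variables — and brown appears only in v₆'s list, so v₆ = brown.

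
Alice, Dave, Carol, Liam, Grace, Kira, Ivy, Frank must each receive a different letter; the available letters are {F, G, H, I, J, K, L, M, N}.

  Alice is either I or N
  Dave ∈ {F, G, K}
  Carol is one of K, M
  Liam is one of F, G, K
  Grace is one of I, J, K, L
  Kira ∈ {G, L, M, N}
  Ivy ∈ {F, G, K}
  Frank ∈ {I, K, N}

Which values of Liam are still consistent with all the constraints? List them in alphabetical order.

F, G, K

The 8 variables together cover exactly {F, G, I, J, K, L, M, N} — 8 values for 8 variables — and J appears only in Grace's list, so Grace = J.
The 7 still-open variables together cover exactly {F, G, I, K, L, M, N} — 7 values for 7 variables — and L appears only in Kira's list, so Kira = L.
The 6 still-open variables together cover exactly {F, G, I, K, M, N} — 6 values for 6 variables — and M appears only in Carol's list, so Carol = M.
The 3 variables Dave, Liam, Ivy are confined to {F, G, K}, which locks those values in; drop them from Frank.
No further eliminations apply; Liam can still be any of F, G, K.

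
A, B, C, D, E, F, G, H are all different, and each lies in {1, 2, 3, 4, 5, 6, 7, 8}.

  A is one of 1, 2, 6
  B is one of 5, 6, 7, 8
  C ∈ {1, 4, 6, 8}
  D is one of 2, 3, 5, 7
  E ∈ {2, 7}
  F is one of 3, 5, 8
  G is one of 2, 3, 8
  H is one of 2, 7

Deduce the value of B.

Among the 8 variables, 4 fits only C (and all 8 values in {1, 2, 3, 4, 5, 6, 7, 8} must be used), so C = 4.
The 7 still-open variables together cover exactly {1, 2, 3, 5, 6, 7, 8} — 7 values for 7 variables — and 1 appears only in A's list, so A = 1.
The 6 still-open variables draw from only 6 values {2, 3, 5, 6, 7, 8}, so each is used; only B can be 6, hence B = 6.

6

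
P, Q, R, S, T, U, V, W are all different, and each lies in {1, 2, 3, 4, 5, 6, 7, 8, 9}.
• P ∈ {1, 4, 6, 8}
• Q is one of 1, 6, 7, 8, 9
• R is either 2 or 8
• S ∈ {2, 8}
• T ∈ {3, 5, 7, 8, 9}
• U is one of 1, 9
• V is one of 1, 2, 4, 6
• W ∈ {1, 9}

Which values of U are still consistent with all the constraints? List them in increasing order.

1, 9

R and S share exactly the 2 values {2, 8}; by pigeonhole those values go to them, so strike 2, 8 from P, Q, T, V.
The 2 variables U and W are confined to {1, 9}, which locks those values in; drop them from P, Q, T, V.
P and V share exactly the 2 values {4, 6}; by pigeonhole those values go to them, so strike 4, 6 from Q.
That leaves Q = 7. Strike 7 from T.
No further eliminations apply; U can still be any of 1, 9.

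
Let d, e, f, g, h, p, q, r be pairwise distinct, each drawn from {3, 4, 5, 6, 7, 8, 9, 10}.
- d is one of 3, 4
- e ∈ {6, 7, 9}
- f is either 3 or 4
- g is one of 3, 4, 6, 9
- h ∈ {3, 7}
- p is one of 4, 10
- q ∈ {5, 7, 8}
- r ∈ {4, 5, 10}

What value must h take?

7

Among the 8 variables, 8 fits only q (and all 8 values in {3, 4, 5, 6, 7, 8, 9, 10} must be used), so q = 8.
The 7 still-open variables together cover exactly {3, 4, 5, 6, 7, 9, 10} — 7 values for 7 variables — and 5 appears only in r's list, so r = 5.
Among the 6 still-open variables, 10 fits only p (and all 6 values in {3, 4, 6, 7, 9, 10} must be used), so p = 10.
The 2 variables d and f are confined to {3, 4}, which locks those values in; drop them from g, h.
So h = 7.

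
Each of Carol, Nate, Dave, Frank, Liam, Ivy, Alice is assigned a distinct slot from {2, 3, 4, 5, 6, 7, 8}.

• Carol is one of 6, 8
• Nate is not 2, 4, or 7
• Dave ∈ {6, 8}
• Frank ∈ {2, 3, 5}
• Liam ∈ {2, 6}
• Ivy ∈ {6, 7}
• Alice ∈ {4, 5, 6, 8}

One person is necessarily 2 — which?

Liam

The 7 variables draw from only 7 values {2, 3, 4, 5, 6, 7, 8}, so each is used; only Alice can be 4, hence Alice = 4.
The 6 still-open variables draw from only 6 values {2, 3, 5, 6, 7, 8}, so each is used; only Ivy can be 7, hence Ivy = 7.
Carol and Dave share exactly the 2 values {6, 8}; by pigeonhole those values go to them, so strike 6, 8 from Nate, Liam.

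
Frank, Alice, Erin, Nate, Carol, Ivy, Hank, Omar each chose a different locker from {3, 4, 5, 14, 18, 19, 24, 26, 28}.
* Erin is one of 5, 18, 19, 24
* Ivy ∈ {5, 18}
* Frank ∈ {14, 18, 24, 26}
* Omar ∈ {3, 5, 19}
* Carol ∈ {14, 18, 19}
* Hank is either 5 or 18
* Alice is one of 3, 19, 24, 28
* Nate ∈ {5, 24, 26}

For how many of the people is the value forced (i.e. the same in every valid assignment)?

The 8 variables draw from only 8 values {3, 5, 14, 18, 19, 24, 26, 28}, so each is used; only Alice can be 28, hence Alice = 28.
The 7 still-open variables together cover exactly {3, 5, 14, 18, 19, 24, 26} — 7 values for 7 variables — and 3 appears only in Omar's list, so Omar = 3.
The 2 variables Ivy and Hank are confined to {5, 18}, which locks those values in; drop them from Frank, Erin, Nate, Carol.
Determined: Alice=28, Omar=3. The other people each still have more than one consistent value. That makes 2.

2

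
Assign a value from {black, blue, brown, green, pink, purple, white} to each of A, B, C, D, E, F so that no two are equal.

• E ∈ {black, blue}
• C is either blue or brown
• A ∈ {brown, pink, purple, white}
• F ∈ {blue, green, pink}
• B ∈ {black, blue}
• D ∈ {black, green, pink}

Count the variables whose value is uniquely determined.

1

B and E between them cover only {black, blue} — a naked pair. Remove those values from C, D, F.
C has just one choice, so C = brown. Eliminate brown elsewhere: A.
D and F share exactly the 2 values {green, pink}; by pigeonhole those values go to them, so strike green, pink from A.
Determined: C=brown. The other variables each still have more than one consistent value. That makes 1.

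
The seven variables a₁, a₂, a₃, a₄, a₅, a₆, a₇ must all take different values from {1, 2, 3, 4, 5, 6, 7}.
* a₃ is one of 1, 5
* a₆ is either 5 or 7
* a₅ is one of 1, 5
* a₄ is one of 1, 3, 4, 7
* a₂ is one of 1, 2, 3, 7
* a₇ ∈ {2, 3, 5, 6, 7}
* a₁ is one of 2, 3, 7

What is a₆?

Among the 7 variables, 4 fits only a₄ (and all 7 values in {1, 2, 3, 4, 5, 6, 7} must be used), so a₄ = 4.
Among the 6 still-open variables, 6 fits only a₇ (and all 6 values in {1, 2, 3, 5, 6, 7} must be used), so a₇ = 6.
a₃ and a₅ share exactly the 2 values {1, 5}; by pigeonhole those values go to them, so strike 1, 5 from a₂, a₆.
So a₆ = 7.

7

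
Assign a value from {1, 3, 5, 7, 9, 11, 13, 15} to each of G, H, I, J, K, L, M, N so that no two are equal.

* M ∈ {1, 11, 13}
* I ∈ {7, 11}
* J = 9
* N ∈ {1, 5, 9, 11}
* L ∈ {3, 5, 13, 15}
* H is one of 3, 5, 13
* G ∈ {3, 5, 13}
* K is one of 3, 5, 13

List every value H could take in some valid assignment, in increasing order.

J's domain is down to {9}, so J = 9. Remove 9 from N.
The 7 still-open variables draw from only 7 values {1, 3, 5, 7, 11, 13, 15}, so each is used; only I can be 7, hence I = 7.
The 6 still-open variables draw from only 6 values {1, 3, 5, 11, 13, 15}, so each is used; only L can be 15, hence L = 15.
G, H, K share exactly the 3 values {3, 5, 13}; by pigeonhole those values go to them, so strike 3, 5, 13 from M, N.
No further eliminations apply; H can still be any of 3, 5, 13.

3, 5, 13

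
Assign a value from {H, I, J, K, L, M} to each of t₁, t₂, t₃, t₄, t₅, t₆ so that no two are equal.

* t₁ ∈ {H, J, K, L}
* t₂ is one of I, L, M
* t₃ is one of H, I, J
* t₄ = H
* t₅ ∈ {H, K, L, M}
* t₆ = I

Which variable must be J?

t₃

t₄ must be H (only option left). Strike H from t₁, t₃, t₅.
t₆ has just one choice, so t₆ = I. So t₂, t₃ can't be I.
So J goes to t₃.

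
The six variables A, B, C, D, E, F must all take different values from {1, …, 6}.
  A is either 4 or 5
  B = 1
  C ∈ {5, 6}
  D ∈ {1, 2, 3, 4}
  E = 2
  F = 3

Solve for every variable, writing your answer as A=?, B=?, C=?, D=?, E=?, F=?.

A=5, B=1, C=6, D=4, E=2, F=3

B has just one choice, so B = 1. Strike 1 from D.
That leaves E = 2. So D can't be 2.
F must be 3 (only option left). So D can't be 3.
That leaves D = 4. So A can't be 4.
That leaves A = 5. Remove 5 from C.
That leaves C = 6.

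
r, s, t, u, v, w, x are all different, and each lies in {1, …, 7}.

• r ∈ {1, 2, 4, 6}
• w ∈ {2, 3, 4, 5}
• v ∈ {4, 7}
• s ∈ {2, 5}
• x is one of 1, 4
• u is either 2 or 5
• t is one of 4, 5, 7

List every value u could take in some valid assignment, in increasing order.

2, 5

The 7 variables draw from only 7 values {1, 2, 3, 4, 5, 6, 7}, so each is used; only w can be 3, hence w = 3.
Among the 6 still-open variables, 6 fits only r (and all 6 values in {1, 2, 4, 5, 6, 7} must be used), so r = 6.
The 5 still-open variables together cover exactly {1, 2, 4, 5, 7} — 5 values for 5 variables — and 1 appears only in x's list, so x = 1.
s and u share exactly the 2 values {2, 5}; by pigeonhole those values go to them, so strike 2, 5 from t.
No further eliminations apply; u can still be any of 2, 5.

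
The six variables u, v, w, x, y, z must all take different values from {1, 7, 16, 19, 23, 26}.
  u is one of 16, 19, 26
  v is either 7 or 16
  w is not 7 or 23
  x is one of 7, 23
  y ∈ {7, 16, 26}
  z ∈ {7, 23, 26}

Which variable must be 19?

Among the 6 variables, 1 fits only w (and all 6 values in {1, 7, 16, 19, 23, 26} must be used), so w = 1.
The 5 still-open variables together cover exactly {7, 16, 19, 23, 26} — 5 values for 5 variables — and 19 appears only in u's list, so u = 19.

u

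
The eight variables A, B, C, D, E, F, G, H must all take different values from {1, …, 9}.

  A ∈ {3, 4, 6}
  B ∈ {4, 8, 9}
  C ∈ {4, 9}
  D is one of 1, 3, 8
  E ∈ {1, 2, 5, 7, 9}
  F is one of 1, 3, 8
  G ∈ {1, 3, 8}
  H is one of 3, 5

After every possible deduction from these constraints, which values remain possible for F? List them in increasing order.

1, 3, 8

D, F, G share exactly the 3 values {1, 3, 8}; by pigeonhole those values go to them, so strike 1, 3, 8 from A, B, E, H.
H must be 5 (only option left). Remove 5 from E.
B and C between them cover only {4, 9} — a naked pair. Remove those values from A, E.
A must be 6 (only option left).
No further eliminations apply; F can still be any of 1, 3, 8.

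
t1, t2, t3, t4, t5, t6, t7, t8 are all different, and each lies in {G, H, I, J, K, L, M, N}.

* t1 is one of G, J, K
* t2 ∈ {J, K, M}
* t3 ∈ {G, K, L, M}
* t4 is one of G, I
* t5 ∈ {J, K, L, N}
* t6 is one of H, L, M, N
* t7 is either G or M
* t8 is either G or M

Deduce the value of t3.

L

The 8 variables together cover exactly {G, H, I, J, K, L, M, N} — 8 values for 8 variables — and H appears only in t6's list, so t6 = H.
The 7 still-open variables together cover exactly {G, I, J, K, L, M, N} — 7 values for 7 variables — and I appears only in t4's list, so t4 = I.
The 6 still-open variables draw from only 6 values {G, J, K, L, M, N}, so each is used; only t5 can be N, hence t5 = N.
The 5 still-open variables draw from only 5 values {G, J, K, L, M}, so each is used; only t3 can be L, hence t3 = L.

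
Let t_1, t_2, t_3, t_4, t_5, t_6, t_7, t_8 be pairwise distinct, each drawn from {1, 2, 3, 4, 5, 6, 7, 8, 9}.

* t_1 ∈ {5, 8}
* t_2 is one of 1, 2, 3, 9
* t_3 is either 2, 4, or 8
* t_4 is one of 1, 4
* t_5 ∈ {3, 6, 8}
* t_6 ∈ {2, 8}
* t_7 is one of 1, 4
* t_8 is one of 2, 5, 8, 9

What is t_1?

The 8 variables draw from only 8 values {1, 2, 3, 4, 5, 6, 8, 9}, so each is used; only t_5 can be 6, hence t_5 = 6.
Among the 7 still-open variables, 3 fits only t_2 (and all 7 values in {1, 2, 3, 4, 5, 8, 9} must be used), so t_2 = 3.
The 6 still-open variables draw from only 6 values {1, 2, 4, 5, 8, 9}, so each is used; only t_8 can be 9, hence t_8 = 9.
The 5 still-open variables draw from only 5 values {1, 2, 4, 5, 8}, so each is used; only t_1 can be 5, hence t_1 = 5.

5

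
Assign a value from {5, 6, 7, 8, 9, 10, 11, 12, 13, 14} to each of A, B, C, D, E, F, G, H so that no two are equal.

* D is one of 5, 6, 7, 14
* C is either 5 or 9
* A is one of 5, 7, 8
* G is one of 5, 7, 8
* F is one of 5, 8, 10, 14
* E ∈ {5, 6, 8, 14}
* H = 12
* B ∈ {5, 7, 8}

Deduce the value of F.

10

H has just one choice, so H = 12.
Among the 7 still-open variables, 9 fits only C (and all 7 values in {5, 6, 7, 8, 9, 10, 14} must be used), so C = 9.
The 6 still-open variables together cover exactly {5, 6, 7, 8, 10, 14} — 6 values for 6 variables — and 10 appears only in F's list, so F = 10.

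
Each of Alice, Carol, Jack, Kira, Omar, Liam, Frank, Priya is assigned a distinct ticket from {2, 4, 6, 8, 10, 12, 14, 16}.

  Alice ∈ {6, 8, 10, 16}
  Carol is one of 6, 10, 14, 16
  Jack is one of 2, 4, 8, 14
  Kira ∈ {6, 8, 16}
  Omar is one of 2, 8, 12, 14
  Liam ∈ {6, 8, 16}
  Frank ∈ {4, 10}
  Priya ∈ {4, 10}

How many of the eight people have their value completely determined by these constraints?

The 8 variables together cover exactly {2, 4, 6, 8, 10, 12, 14, 16} — 8 values for 8 variables — and 12 appears only in Omar's list, so Omar = 12.
The 7 still-open variables draw from only 7 values {2, 4, 6, 8, 10, 14, 16}, so each is used; only Jack can be 2, hence Jack = 2.
Among the 6 still-open variables, 14 fits only Carol (and all 6 values in {4, 6, 8, 10, 14, 16} must be used), so Carol = 14.
Frank and Priya between them cover only {4, 10} — a naked pair. Remove those values from Alice.
Determined: Carol=14, Jack=2, Omar=12. The other people each still have more than one consistent value. That makes 3.

3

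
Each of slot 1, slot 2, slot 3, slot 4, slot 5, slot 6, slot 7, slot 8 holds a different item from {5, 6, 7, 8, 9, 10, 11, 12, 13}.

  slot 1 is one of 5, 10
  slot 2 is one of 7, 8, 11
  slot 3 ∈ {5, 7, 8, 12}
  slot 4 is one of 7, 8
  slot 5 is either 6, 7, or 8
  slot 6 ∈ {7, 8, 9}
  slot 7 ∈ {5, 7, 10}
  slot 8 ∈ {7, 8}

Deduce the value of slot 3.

Among the 8 variables, 6 fits only slot 5 (and all 8 values in {5, 6, 7, 8, 9, 10, 11, 12} must be used), so slot 5 = 6.
The 7 still-open variables draw from only 7 values {5, 7, 8, 9, 10, 11, 12}, so each is used; only slot 6 can be 9, hence slot 6 = 9.
The 6 still-open variables together cover exactly {5, 7, 8, 10, 11, 12} — 6 values for 6 variables — and 11 appears only in slot 2's list, so slot 2 = 11.
The 5 still-open variables together cover exactly {5, 7, 8, 10, 12} — 5 values for 5 variables — and 12 appears only in slot 3's list, so slot 3 = 12.

12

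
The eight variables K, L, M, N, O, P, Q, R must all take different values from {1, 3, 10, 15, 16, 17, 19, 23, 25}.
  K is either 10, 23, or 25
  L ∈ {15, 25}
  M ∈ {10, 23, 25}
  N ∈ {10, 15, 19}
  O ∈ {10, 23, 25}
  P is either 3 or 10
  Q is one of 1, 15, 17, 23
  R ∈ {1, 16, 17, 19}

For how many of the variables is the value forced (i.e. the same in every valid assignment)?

K, M, O share exactly the 3 values {10, 23, 25}; by pigeonhole those values go to them, so strike 10, 23, 25 from L, N, P, Q.
L's domain is down to {15}, so L = 15. Eliminate 15 elsewhere: N, Q.
N has just one choice, so N = 19. Strike 19 from R.
P has just one choice, so P = 3.
Determined: L=15, N=19, P=3. The other variables each still have more than one consistent value. That makes 3.

3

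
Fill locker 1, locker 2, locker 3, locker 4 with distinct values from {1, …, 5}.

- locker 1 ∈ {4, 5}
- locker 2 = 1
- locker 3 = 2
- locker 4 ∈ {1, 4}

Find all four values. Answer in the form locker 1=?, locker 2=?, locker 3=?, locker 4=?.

locker 2 has just one choice, so locker 2 = 1. So locker 4 can't be 1.
That leaves locker 3 = 2.
That leaves locker 4 = 4. So locker 1 can't be 4.
locker 1's domain is down to {5}, so locker 1 = 5.

locker 1=5, locker 2=1, locker 3=2, locker 4=4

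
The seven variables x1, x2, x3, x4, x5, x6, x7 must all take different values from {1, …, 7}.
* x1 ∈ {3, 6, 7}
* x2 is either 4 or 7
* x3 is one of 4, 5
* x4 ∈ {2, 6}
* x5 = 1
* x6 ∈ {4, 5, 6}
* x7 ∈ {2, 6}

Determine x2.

7

x5 must be 1 (only option left).
The 6 still-open variables together cover exactly {2, 3, 4, 5, 6, 7} — 6 values for 6 variables — and 3 appears only in x1's list, so x1 = 3.
Among the 5 still-open variables, 7 fits only x2 (and all 5 values in {2, 4, 5, 6, 7} must be used), so x2 = 7.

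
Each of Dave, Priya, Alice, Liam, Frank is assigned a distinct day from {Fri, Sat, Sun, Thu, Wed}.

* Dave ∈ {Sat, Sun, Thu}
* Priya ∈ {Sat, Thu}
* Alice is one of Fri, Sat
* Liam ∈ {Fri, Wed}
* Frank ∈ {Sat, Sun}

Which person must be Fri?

The 5 variables draw from only 5 values {Fri, Sat, Sun, Thu, Wed}, so each is used; only Liam can be Wed, hence Liam = Wed.
The 4 still-open variables draw from only 4 values {Fri, Sat, Sun, Thu}, so each is used; only Alice can be Fri, hence Alice = Fri.

Alice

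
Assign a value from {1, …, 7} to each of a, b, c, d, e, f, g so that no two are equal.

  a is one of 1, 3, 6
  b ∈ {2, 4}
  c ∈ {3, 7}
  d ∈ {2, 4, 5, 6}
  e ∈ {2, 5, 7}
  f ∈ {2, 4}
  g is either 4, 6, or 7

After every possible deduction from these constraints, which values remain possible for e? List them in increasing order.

5, 7

The 7 variables together cover exactly {1, 2, 3, 4, 5, 6, 7} — 7 values for 7 variables — and 1 appears only in a's list, so a = 1.
Among the 6 still-open variables, 3 fits only c (and all 6 values in {2, 3, 4, 5, 6, 7} must be used), so c = 3.
b and f between them cover only {2, 4} — a naked pair. Remove those values from d, e, g.
No further eliminations apply; e can still be any of 5, 7.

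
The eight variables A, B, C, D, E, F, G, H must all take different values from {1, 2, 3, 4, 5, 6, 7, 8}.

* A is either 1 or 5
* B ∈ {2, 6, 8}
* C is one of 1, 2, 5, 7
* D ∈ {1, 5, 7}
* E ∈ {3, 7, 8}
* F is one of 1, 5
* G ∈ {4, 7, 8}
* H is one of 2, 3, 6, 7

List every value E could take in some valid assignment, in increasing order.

3, 8

The 8 variables draw from only 8 values {1, 2, 3, 4, 5, 6, 7, 8}, so each is used; only G can be 4, hence G = 4.
A and F share exactly the 2 values {1, 5}; by pigeonhole those values go to them, so strike 1, 5 from C, D.
That leaves D = 7. Remove 7 from C, E, H.
C's domain is down to {2}, so C = 2. Eliminate 2 elsewhere: B, H.
No further eliminations apply; E can still be any of 3, 8.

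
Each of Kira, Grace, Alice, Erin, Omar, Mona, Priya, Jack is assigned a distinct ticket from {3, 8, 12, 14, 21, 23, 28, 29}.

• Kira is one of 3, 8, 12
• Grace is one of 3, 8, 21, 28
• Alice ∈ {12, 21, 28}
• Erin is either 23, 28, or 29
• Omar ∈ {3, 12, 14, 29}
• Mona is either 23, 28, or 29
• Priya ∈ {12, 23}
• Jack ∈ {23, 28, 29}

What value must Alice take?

The 8 variables together cover exactly {3, 8, 12, 14, 21, 23, 28, 29} — 8 values for 8 variables — and 14 appears only in Omar's list, so Omar = 14.
The 3 variables Erin, Mona, Jack are confined to {23, 28, 29}, which locks those values in; drop them from Grace, Alice, Priya.
Priya has just one choice, so Priya = 12. Strike 12 from Kira, Alice.
So Alice = 21.

21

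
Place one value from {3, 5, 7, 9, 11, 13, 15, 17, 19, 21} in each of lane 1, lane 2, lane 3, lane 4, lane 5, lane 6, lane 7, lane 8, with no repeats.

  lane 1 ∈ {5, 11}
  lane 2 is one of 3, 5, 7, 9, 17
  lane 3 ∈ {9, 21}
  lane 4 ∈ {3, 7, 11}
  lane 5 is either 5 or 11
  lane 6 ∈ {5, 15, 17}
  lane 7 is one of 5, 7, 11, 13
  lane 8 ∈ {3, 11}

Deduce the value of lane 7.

13

lane 1 and lane 5 between them cover only {5, 11} — a naked pair. Remove those values from lane 2, lane 4, lane 6, lane 7, lane 8.
lane 8 has just one choice, so lane 8 = 3. So lane 2, lane 4 can't be 3.
lane 4 has just one choice, so lane 4 = 7. So lane 2, lane 7 can't be 7.
So lane 7 = 13.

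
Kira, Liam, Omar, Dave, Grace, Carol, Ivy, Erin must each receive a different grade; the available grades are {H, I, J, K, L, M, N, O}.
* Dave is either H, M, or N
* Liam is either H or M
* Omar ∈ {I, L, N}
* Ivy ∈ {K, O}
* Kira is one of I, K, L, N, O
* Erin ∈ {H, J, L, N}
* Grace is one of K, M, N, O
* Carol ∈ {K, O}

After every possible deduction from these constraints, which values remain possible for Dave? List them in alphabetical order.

The 8 variables together cover exactly {H, I, J, K, L, M, N, O} — 8 values for 8 variables — and J appears only in Erin's list, so Erin = J.
The 2 variables Carol and Ivy are confined to {K, O}, which locks those values in; drop them from Kira, Grace.
Liam, Dave, Grace between them cover only {H, M, N} — a naked triple. Remove those values from Kira, Omar.
No further eliminations apply; Dave can still be any of H, M, N.

H, M, N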